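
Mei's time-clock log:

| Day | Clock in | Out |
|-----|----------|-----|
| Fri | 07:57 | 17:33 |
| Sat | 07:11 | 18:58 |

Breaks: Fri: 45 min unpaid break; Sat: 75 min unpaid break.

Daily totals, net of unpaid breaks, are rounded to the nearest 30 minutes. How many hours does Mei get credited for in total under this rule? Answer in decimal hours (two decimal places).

19.50 hours

Fri: 07:57–17:33 = 9 h 36 min − 45 min = 8 h 51 min → rounds to 9 h 0 min
Sat: 07:11–18:58 = 11 h 47 min − 75 min = 10 h 32 min → rounds to 10 h 30 min
Total credited: 19 h 30 min.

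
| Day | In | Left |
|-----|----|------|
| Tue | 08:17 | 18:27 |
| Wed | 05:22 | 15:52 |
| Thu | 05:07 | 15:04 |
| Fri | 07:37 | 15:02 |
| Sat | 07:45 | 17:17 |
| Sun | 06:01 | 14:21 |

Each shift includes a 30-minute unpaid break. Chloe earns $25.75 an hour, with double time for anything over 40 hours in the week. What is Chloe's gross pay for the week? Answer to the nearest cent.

Tue: 08:17–18:27 = 10 h 10 min; less 30 min break → 9 h 40 min
Wed: 05:22–15:52 = 10 h 30 min; less 30 min break → 10 h 0 min
Thu: 05:07–15:04 = 9 h 57 min; less 30 min break → 9 h 27 min
Fri: 07:37–15:02 = 7 h 25 min; less 30 min break → 6 h 55 min
Sat: 07:45–17:17 = 9 h 32 min; less 30 min break → 9 h 2 min
Sun: 06:01–14:21 = 8 h 20 min; less 30 min break → 7 h 50 min
Total worked: 52 h 54 min = 3174 min.
Regular 40 h 0 min = 2400 min at $25.75/h; overtime 12 h 54 min = 774 min at $51.50/h.
Pay = (2400 × $25.75 + 774 × $51.50) ÷ 60 = $1694.35.

$1694.35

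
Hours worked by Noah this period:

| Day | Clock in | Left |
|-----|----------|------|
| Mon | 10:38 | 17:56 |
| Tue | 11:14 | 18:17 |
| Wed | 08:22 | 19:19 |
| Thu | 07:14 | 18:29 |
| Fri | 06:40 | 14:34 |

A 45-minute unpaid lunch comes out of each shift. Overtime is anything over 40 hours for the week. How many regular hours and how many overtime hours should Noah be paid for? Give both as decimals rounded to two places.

Regular 40.00 hours, overtime 0.70 hours

Mon: 10:38–17:56 = 7 h 18 min; less 45 min break → 6 h 33 min
Tue: 11:14–18:17 = 7 h 3 min; less 45 min break → 6 h 18 min
Wed: 08:22–19:19 = 10 h 57 min; less 45 min break → 10 h 12 min
Thu: 07:14–18:29 = 11 h 15 min; less 45 min break → 10 h 30 min
Fri: 06:40–14:34 = 7 h 54 min; less 45 min break → 7 h 9 min
Total worked: 40 h 42 min = 40.70 h.
Threshold 40 h → overtime 0 h 42 min, regular 40 h 0 min.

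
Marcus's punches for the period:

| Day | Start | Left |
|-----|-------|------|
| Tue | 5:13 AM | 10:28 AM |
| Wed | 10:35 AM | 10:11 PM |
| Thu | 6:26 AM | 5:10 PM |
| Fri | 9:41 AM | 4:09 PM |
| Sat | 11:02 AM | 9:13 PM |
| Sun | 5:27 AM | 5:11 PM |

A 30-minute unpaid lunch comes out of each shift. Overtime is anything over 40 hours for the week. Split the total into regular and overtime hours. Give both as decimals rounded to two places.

Tue: 5:13 AM–10:28 AM = 5 h 15 min; less 30 min break → 4 h 45 min
Wed: 10:35 AM–10:11 PM = 11 h 36 min; less 30 min break → 11 h 6 min
Thu: 6:26 AM–5:10 PM = 10 h 44 min; less 30 min break → 10 h 14 min
Fri: 9:41 AM–4:09 PM = 6 h 28 min; less 30 min break → 5 h 58 min
Sat: 11:02 AM–9:13 PM = 10 h 11 min; less 30 min break → 9 h 41 min
Sun: 5:27 AM–5:11 PM = 11 h 44 min; less 30 min break → 11 h 14 min
Total worked: 52 h 58 min = 52.97 h.
Threshold 40 h → overtime 12 h 58 min, regular 40 h 0 min.

Regular 40.00 hours, overtime 12.97 hours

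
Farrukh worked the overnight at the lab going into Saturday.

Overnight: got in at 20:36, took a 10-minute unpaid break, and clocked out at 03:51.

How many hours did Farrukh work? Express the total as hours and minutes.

7 h 5 min

Overnight: 20:36 → midnight = 3 h 24 min; midnight → 03:51 = 3 h 51 min; span 7 h 15 min; less 10 min break → 7 h 5 min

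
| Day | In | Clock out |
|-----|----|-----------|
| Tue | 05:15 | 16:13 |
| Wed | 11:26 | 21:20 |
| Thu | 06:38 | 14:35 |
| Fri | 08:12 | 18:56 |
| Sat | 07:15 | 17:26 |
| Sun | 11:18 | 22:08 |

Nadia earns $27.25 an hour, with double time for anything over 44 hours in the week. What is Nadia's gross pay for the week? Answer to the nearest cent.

$2101.88

Tue: 05:15–16:13 = 10 h 58 min
Wed: 11:26–21:20 = 9 h 54 min
Thu: 06:38–14:35 = 7 h 57 min
Fri: 08:12–18:56 = 10 h 44 min
Sat: 07:15–17:26 = 10 h 11 min
Sun: 11:18–22:08 = 10 h 50 min
Total worked: 60 h 34 min = 3634 min.
Regular 44 h 0 min = 2640 min at $27.25/h; overtime 16 h 34 min = 994 min at $54.50/h.
Pay = (2640 × $27.25 + 994 × $54.50) ÷ 60 = $2101.88.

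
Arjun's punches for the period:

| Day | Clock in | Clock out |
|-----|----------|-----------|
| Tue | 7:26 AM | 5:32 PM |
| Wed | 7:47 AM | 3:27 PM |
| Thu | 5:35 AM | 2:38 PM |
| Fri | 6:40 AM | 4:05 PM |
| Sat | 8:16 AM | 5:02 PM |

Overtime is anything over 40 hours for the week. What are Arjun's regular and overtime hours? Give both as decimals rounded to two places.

Regular 40.00 hours, overtime 5.00 hours

Tue: 7:26 AM–5:32 PM = 10 h 6 min
Wed: 7:47 AM–3:27 PM = 7 h 40 min
Thu: 5:35 AM–2:38 PM = 9 h 3 min
Fri: 6:40 AM–4:05 PM = 9 h 25 min
Sat: 8:16 AM–5:02 PM = 8 h 46 min
Total worked: 45 h 0 min = 45.00 h.
Threshold 40 h → overtime 5 h 0 min, regular 40 h 0 min.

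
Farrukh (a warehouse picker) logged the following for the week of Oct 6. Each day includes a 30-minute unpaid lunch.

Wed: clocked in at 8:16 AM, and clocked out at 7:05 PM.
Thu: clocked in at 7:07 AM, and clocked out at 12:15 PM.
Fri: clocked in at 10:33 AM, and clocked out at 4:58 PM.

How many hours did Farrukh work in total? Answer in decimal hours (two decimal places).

Wed: 8:16 AM–7:05 PM = 10 h 49 min; less 30 min break → 10 h 19 min
Thu: 7:07 AM–12:15 PM = 5 h 8 min; less 30 min break → 4 h 38 min
Fri: 10:33 AM–4:58 PM = 6 h 25 min; less 30 min break → 5 h 55 min
Total: 10 h 19 min + 4 h 38 min + 5 h 55 min = 20 h 52 min.

20.87 hours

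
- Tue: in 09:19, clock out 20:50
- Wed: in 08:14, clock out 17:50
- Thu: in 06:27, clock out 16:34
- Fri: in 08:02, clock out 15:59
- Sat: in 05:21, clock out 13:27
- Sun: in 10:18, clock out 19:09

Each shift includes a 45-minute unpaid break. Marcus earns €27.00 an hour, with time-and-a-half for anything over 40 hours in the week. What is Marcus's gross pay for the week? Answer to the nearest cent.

Tue: 09:19–20:50 = 11 h 31 min; less 45 min break → 10 h 46 min
Wed: 08:14–17:50 = 9 h 36 min; less 45 min break → 8 h 51 min
Thu: 06:27–16:34 = 10 h 7 min; less 45 min break → 9 h 22 min
Fri: 08:02–15:59 = 7 h 57 min; less 45 min break → 7 h 12 min
Sat: 05:21–13:27 = 8 h 6 min; less 45 min break → 7 h 21 min
Sun: 10:18–19:09 = 8 h 51 min; less 45 min break → 8 h 6 min
Total worked: 51 h 38 min = 3098 min.
Regular 40 h 0 min = 2400 min at €27.00/h; overtime 11 h 38 min = 698 min at €40.50/h.
Pay = (2400 × €27.00 + 698 × €40.50) ÷ 60 = €1551.15.

€1551.15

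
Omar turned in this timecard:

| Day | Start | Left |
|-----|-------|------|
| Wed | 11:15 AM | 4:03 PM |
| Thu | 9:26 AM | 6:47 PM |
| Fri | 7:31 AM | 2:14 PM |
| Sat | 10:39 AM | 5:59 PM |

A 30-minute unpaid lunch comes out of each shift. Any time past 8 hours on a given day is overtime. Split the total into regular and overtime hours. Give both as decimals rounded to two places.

Regular 25.35 hours, overtime 0.85 hours

Wed: 11:15 AM–4:03 PM = 4 h 48 min; less 30 min break → 4 h 18 min
Thu: 9:26 AM–6:47 PM = 9 h 21 min; less 30 min break → 8 h 51 min
Fri: 7:31 AM–2:14 PM = 6 h 43 min; less 30 min break → 6 h 13 min
Sat: 10:39 AM–5:59 PM = 7 h 20 min; less 30 min break → 6 h 50 min
Wed reg 4 h 18 min / OT 0 h 0 min; Thu reg 8 h 0 min / OT 0 h 51 min; Fri reg 6 h 13 min / OT 0 h 0 min; Sat reg 6 h 50 min / OT 0 h 0 min.
Totals: regular 25 h 21 min, overtime 0 h 51 min.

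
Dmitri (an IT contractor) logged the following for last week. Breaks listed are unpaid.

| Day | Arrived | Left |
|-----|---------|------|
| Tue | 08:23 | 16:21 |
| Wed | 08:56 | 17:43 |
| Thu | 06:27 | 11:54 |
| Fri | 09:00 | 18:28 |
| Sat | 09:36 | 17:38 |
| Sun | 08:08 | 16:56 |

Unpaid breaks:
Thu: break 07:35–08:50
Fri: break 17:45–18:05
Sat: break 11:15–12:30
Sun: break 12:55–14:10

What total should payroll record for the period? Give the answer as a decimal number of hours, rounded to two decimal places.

44.42 hours

Tue: 08:23–16:21 = 7 h 58 min
Wed: 08:56–17:43 = 8 h 47 min
Thu: 06:27–11:54 = 5 h 27 min; less 75 min break → 4 h 12 min
Fri: 09:00–18:28 = 9 h 28 min; less 20 min break → 9 h 8 min
Sat: 09:36–17:38 = 8 h 2 min; less 75 min break → 6 h 47 min
Sun: 08:08–16:56 = 8 h 48 min; less 75 min break → 7 h 33 min
Total: 7 h 58 min + 8 h 47 min + 4 h 12 min + 9 h 8 min + 6 h 47 min + 7 h 33 min = 44 h 25 min.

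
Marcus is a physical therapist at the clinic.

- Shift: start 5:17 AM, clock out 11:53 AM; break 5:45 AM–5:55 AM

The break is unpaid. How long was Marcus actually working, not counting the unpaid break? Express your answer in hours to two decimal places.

6.43 hours

Shift: 5:17 AM–11:53 AM = 6 h 36 min; less 10 min break → 6 h 26 min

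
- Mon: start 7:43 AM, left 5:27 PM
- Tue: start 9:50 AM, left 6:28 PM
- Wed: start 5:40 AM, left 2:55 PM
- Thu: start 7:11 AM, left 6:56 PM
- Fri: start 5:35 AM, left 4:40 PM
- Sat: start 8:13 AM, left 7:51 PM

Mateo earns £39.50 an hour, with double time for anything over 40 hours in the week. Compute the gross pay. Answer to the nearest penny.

£3324.58

Mon: 7:43 AM–5:27 PM = 9 h 44 min
Tue: 9:50 AM–6:28 PM = 8 h 38 min
Wed: 5:40 AM–2:55 PM = 9 h 15 min
Thu: 7:11 AM–6:56 PM = 11 h 45 min
Fri: 5:35 AM–4:40 PM = 11 h 5 min
Sat: 8:13 AM–7:51 PM = 11 h 38 min
Total worked: 62 h 5 min = 3725 min.
Regular 40 h 0 min = 2400 min at £39.50/h; overtime 22 h 5 min = 1325 min at £79.00/h.
Pay = (2400 × £39.50 + 1325 × £79.00) ÷ 60 = £3324.58.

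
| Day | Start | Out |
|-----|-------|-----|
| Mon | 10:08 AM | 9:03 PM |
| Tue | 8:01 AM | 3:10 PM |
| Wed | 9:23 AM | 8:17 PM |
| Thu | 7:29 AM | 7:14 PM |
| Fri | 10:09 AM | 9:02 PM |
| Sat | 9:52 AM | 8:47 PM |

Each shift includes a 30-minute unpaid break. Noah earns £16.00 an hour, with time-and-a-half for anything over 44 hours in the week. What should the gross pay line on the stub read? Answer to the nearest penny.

£1076.40

Mon: 10:08 AM–9:03 PM = 10 h 55 min; less 30 min break → 10 h 25 min
Tue: 8:01 AM–3:10 PM = 7 h 9 min; less 30 min break → 6 h 39 min
Wed: 9:23 AM–8:17 PM = 10 h 54 min; less 30 min break → 10 h 24 min
Thu: 7:29 AM–7:14 PM = 11 h 45 min; less 30 min break → 11 h 15 min
Fri: 10:09 AM–9:02 PM = 10 h 53 min; less 30 min break → 10 h 23 min
Sat: 9:52 AM–8:47 PM = 10 h 55 min; less 30 min break → 10 h 25 min
Total worked: 59 h 31 min = 3571 min.
Regular 44 h 0 min = 2640 min at £16.00/h; overtime 15 h 31 min = 931 min at £24.00/h.
Pay = (2640 × £16.00 + 931 × £24.00) ÷ 60 = £1076.40.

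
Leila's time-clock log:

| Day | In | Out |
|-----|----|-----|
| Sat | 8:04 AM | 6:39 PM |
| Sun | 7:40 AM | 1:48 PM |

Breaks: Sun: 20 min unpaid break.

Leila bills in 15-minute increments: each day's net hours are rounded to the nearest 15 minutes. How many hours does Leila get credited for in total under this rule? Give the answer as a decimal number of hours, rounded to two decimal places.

Sat: 8:04 AM–6:39 PM = 10 h 35 min → rounds to 10 h 30 min
Sun: 7:40 AM–1:48 PM = 6 h 8 min − 20 min = 5 h 48 min → rounds to 5 h 45 min
Total credited: 16 h 15 min.

16.25 hours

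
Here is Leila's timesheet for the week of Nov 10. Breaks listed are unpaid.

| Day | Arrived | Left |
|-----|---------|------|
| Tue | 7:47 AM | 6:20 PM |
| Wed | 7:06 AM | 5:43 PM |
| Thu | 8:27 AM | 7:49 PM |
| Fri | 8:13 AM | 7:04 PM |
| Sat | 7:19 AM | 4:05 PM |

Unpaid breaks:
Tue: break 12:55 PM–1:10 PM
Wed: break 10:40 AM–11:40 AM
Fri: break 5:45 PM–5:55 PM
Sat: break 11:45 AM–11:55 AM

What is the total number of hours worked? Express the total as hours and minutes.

50 h 34 min

Tue: 7:47 AM–6:20 PM = 10 h 33 min; less 15 min break → 10 h 18 min
Wed: 7:06 AM–5:43 PM = 10 h 37 min; less 60 min break → 9 h 37 min
Thu: 8:27 AM–7:49 PM = 11 h 22 min
Fri: 8:13 AM–7:04 PM = 10 h 51 min; less 10 min break → 10 h 41 min
Sat: 7:19 AM–4:05 PM = 8 h 46 min; less 10 min break → 8 h 36 min
Total: 10 h 18 min + 9 h 37 min + 11 h 22 min + 10 h 41 min + 8 h 36 min = 50 h 34 min.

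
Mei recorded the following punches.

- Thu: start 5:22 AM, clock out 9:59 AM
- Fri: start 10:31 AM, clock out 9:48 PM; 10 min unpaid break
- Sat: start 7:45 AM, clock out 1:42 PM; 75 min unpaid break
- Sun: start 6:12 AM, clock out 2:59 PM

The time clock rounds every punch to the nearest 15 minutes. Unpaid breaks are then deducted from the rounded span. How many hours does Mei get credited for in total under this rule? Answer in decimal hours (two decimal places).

Thu: in 5:22 AM→5:15 AM, out 9:59 AM→10:00 AM; 4 h 45 min
Fri: in 10:31 AM→10:30 AM, out 9:48 PM→9:45 PM; 11 h 15 min − 10 min = 11 h 5 min
Sat: in 7:45 AM→7:45 AM, out 1:42 PM→1:45 PM; 6 h 0 min − 75 min = 4 h 45 min
Sun: in 6:12 AM→6:15 AM, out 2:59 PM→3:00 PM; 8 h 45 min
Total credited: 29 h 20 min.

29.33 hours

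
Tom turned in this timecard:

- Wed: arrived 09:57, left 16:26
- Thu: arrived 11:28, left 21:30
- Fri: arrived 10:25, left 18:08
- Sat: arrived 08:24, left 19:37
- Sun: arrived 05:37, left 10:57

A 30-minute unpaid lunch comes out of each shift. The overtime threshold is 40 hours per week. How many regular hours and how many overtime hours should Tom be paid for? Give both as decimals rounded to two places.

Wed: 09:57–16:26 = 6 h 29 min; less 30 min break → 5 h 59 min
Thu: 11:28–21:30 = 10 h 2 min; less 30 min break → 9 h 32 min
Fri: 10:25–18:08 = 7 h 43 min; less 30 min break → 7 h 13 min
Sat: 08:24–19:37 = 11 h 13 min; less 30 min break → 10 h 43 min
Sun: 05:37–10:57 = 5 h 20 min; less 30 min break → 4 h 50 min
Total worked: 38 h 17 min = 38.28 h.
Threshold 40 h → overtime 0 h 0 min, regular 38 h 17 min.

Regular 38.28 hours, overtime 0.00 hours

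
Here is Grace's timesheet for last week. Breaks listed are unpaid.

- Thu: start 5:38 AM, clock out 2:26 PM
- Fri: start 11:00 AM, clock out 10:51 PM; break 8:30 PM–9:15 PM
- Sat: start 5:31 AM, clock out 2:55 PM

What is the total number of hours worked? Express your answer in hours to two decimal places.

29.30 hours

Thu: 5:38 AM–2:26 PM = 8 h 48 min
Fri: 11:00 AM–10:51 PM = 11 h 51 min; less 45 min break → 11 h 6 min
Sat: 5:31 AM–2:55 PM = 9 h 24 min
Total: 8 h 48 min + 11 h 6 min + 9 h 24 min = 29 h 18 min.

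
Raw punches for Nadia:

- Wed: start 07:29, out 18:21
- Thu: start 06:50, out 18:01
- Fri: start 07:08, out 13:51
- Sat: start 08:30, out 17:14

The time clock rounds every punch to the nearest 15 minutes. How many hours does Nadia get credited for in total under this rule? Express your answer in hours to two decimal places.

Wed: in 07:29→07:30, out 18:21→18:15; 10 h 45 min
Thu: in 06:50→06:45, out 18:01→18:00; 11 h 15 min
Fri: in 07:08→07:15, out 13:51→13:45; 6 h 30 min
Sat: in 08:30→08:30, out 17:14→17:15; 8 h 45 min
Total credited: 37 h 15 min.

37.25 hours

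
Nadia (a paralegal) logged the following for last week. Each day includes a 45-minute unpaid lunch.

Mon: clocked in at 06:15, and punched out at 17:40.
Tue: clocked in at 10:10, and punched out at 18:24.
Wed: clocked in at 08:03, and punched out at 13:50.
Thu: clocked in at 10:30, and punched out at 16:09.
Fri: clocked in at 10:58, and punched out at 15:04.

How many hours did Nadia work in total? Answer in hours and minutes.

Mon: 06:15–17:40 = 11 h 25 min; less 45 min break → 10 h 40 min
Tue: 10:10–18:24 = 8 h 14 min; less 45 min break → 7 h 29 min
Wed: 08:03–13:50 = 5 h 47 min; less 45 min break → 5 h 2 min
Thu: 10:30–16:09 = 5 h 39 min; less 45 min break → 4 h 54 min
Fri: 10:58–15:04 = 4 h 6 min; less 45 min break → 3 h 21 min
Total: 10 h 40 min + 7 h 29 min + 5 h 2 min + 4 h 54 min + 3 h 21 min = 31 h 26 min.

31 h 26 min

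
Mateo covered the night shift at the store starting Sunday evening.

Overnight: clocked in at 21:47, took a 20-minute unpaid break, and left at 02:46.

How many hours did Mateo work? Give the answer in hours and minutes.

4 h 39 min

Overnight: 21:47 → midnight = 2 h 13 min; midnight → 02:46 = 2 h 46 min; span 4 h 59 min; less 20 min break → 4 h 39 min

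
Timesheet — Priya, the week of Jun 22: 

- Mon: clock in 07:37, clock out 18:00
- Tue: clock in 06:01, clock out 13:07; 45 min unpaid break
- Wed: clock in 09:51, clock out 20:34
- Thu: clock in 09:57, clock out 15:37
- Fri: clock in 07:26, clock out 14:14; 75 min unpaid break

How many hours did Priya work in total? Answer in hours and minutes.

38 h 40 min

Mon: 07:37–18:00 = 10 h 23 min
Tue: 06:01–13:07 = 7 h 6 min; less 45 min break → 6 h 21 min
Wed: 09:51–20:34 = 10 h 43 min
Thu: 09:57–15:37 = 5 h 40 min
Fri: 07:26–14:14 = 6 h 48 min; less 75 min break → 5 h 33 min
Total: 10 h 23 min + 6 h 21 min + 10 h 43 min + 5 h 40 min + 5 h 33 min = 38 h 40 min.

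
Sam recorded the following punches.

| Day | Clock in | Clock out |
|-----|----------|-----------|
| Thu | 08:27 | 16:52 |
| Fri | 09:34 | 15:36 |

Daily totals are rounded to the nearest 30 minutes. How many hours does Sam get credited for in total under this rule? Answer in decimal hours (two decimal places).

14.50 hours

Thu: 08:27–16:52 = 8 h 25 min → rounds to 8 h 30 min
Fri: 09:34–15:36 = 6 h 2 min → rounds to 6 h 0 min
Total credited: 14 h 30 min.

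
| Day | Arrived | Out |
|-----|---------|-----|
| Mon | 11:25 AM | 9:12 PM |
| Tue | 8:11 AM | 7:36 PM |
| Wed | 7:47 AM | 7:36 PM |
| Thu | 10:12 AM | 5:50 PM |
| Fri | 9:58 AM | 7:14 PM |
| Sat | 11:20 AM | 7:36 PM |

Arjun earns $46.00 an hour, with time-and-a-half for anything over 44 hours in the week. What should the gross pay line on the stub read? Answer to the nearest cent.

Mon: 11:25 AM–9:12 PM = 9 h 47 min
Tue: 8:11 AM–7:36 PM = 11 h 25 min
Wed: 7:47 AM–7:36 PM = 11 h 49 min
Thu: 10:12 AM–5:50 PM = 7 h 38 min
Fri: 9:58 AM–7:14 PM = 9 h 16 min
Sat: 11:20 AM–7:36 PM = 8 h 16 min
Total worked: 58 h 11 min = 3491 min.
Regular 44 h 0 min = 2640 min at $46.00/h; overtime 14 h 11 min = 851 min at $69.00/h.
Pay = (2640 × $46.00 + 851 × $69.00) ÷ 60 = $3002.65.

$3002.65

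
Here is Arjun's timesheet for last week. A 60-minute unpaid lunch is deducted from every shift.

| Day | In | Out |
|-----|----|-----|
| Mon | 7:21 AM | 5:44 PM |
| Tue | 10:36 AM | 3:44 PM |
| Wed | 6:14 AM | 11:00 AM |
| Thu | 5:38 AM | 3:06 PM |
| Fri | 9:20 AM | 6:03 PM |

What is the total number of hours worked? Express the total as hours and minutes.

33 h 28 min

Mon: 7:21 AM–5:44 PM = 10 h 23 min; less 60 min break → 9 h 23 min
Tue: 10:36 AM–3:44 PM = 5 h 8 min; less 60 min break → 4 h 8 min
Wed: 6:14 AM–11:00 AM = 4 h 46 min; less 60 min break → 3 h 46 min
Thu: 5:38 AM–3:06 PM = 9 h 28 min; less 60 min break → 8 h 28 min
Fri: 9:20 AM–6:03 PM = 8 h 43 min; less 60 min break → 7 h 43 min
Total: 9 h 23 min + 4 h 8 min + 3 h 46 min + 8 h 28 min + 7 h 43 min = 33 h 28 min.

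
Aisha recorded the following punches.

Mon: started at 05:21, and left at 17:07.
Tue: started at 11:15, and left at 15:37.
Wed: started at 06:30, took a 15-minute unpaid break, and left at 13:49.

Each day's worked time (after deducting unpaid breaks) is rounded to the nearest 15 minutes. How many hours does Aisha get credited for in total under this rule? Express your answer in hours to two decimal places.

23.00 hours

Mon: 05:21–17:07 = 11 h 46 min → rounds to 11 h 45 min
Tue: 11:15–15:37 = 4 h 22 min → rounds to 4 h 15 min
Wed: 06:30–13:49 = 7 h 19 min − 15 min = 7 h 4 min → rounds to 7 h 0 min
Total credited: 23 h 0 min.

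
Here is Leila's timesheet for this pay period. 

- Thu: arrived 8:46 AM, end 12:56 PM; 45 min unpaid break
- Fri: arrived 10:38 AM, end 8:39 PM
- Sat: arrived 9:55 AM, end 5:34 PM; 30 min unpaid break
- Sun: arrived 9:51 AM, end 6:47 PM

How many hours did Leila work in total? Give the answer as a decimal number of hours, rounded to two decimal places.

29.52 hours

Thu: 8:46 AM–12:56 PM = 4 h 10 min; less 45 min break → 3 h 25 min
Fri: 10:38 AM–8:39 PM = 10 h 1 min
Sat: 9:55 AM–5:34 PM = 7 h 39 min; less 30 min break → 7 h 9 min
Sun: 9:51 AM–6:47 PM = 8 h 56 min
Total: 3 h 25 min + 10 h 1 min + 7 h 9 min + 8 h 56 min = 29 h 31 min.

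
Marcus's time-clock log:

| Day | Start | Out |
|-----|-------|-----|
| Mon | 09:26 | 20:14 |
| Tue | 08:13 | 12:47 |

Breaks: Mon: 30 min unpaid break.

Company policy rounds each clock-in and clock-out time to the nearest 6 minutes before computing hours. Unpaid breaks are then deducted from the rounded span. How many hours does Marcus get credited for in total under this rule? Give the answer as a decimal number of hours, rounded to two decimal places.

14.90 hours

Mon: in 09:26→09:24, out 20:14→20:12; 10 h 48 min − 30 min = 10 h 18 min
Tue: in 08:13→08:12, out 12:47→12:48; 4 h 36 min
Total credited: 14 h 54 min.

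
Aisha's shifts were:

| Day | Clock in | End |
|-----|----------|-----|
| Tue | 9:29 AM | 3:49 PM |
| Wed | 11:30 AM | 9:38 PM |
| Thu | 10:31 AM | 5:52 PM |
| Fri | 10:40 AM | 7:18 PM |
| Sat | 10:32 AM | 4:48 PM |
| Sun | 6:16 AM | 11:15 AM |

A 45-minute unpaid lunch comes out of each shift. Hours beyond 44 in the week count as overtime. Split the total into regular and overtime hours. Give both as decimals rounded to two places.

Tue: 9:29 AM–3:49 PM = 6 h 20 min; less 45 min break → 5 h 35 min
Wed: 11:30 AM–9:38 PM = 10 h 8 min; less 45 min break → 9 h 23 min
Thu: 10:31 AM–5:52 PM = 7 h 21 min; less 45 min break → 6 h 36 min
Fri: 10:40 AM–7:18 PM = 8 h 38 min; less 45 min break → 7 h 53 min
Sat: 10:32 AM–4:48 PM = 6 h 16 min; less 45 min break → 5 h 31 min
Sun: 6:16 AM–11:15 AM = 4 h 59 min; less 45 min break → 4 h 14 min
Total worked: 39 h 12 min = 39.20 h.
Threshold 44 h → overtime 0 h 0 min, regular 39 h 12 min.

Regular 39.20 hours, overtime 0.00 hours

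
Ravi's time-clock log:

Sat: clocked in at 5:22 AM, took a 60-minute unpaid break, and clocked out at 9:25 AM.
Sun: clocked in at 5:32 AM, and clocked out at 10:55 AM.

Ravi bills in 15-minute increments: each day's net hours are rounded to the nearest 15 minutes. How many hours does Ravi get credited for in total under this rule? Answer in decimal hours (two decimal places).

8.50 hours

Sat: 5:22 AM–9:25 AM = 4 h 3 min − 60 min = 3 h 3 min → rounds to 3 h 0 min
Sun: 5:32 AM–10:55 AM = 5 h 23 min → rounds to 5 h 30 min
Total credited: 8 h 30 min.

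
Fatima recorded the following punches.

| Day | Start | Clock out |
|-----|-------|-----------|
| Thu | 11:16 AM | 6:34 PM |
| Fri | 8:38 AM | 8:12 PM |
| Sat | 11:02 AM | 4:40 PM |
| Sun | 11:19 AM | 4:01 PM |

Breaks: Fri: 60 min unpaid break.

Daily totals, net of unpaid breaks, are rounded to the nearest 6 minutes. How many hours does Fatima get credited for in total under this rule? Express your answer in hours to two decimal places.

28.20 hours

Thu: 11:16 AM–6:34 PM = 7 h 18 min → rounds to 7 h 18 min
Fri: 8:38 AM–8:12 PM = 11 h 34 min − 60 min = 10 h 34 min → rounds to 10 h 36 min
Sat: 11:02 AM–4:40 PM = 5 h 38 min → rounds to 5 h 36 min
Sun: 11:19 AM–4:01 PM = 4 h 42 min → rounds to 4 h 42 min
Total credited: 28 h 12 min.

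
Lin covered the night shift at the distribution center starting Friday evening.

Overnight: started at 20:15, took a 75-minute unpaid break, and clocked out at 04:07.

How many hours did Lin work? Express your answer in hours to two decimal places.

6.62 hours

Overnight: 20:15 → midnight = 3 h 45 min; midnight → 04:07 = 4 h 7 min; span 7 h 52 min; less 75 min break → 6 h 37 min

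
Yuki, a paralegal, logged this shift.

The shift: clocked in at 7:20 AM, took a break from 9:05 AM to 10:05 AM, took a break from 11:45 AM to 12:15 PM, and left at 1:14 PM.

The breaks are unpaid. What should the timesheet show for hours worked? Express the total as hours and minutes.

The shift: 7:20 AM–1:14 PM = 5 h 54 min; less 90 min break → 4 h 24 min

4 h 24 min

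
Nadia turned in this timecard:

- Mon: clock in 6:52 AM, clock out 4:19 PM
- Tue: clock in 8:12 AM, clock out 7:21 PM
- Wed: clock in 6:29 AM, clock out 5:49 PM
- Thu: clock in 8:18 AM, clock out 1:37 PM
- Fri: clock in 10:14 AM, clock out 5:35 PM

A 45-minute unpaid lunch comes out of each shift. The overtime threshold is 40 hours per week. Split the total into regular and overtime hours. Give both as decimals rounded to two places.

Mon: 6:52 AM–4:19 PM = 9 h 27 min; less 45 min break → 8 h 42 min
Tue: 8:12 AM–7:21 PM = 11 h 9 min; less 45 min break → 10 h 24 min
Wed: 6:29 AM–5:49 PM = 11 h 20 min; less 45 min break → 10 h 35 min
Thu: 8:18 AM–1:37 PM = 5 h 19 min; less 45 min break → 4 h 34 min
Fri: 10:14 AM–5:35 PM = 7 h 21 min; less 45 min break → 6 h 36 min
Total worked: 40 h 51 min = 40.85 h.
Threshold 40 h → overtime 0 h 51 min, regular 40 h 0 min.

Regular 40.00 hours, overtime 0.85 hours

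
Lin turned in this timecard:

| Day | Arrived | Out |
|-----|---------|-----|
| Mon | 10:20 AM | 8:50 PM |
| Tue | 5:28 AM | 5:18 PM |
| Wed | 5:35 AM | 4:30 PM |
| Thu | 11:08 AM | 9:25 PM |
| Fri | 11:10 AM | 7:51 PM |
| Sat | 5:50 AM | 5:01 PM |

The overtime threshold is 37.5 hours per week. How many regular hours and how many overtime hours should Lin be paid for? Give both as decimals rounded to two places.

Regular 37.50 hours, overtime 25.90 hours

Mon: 10:20 AM–8:50 PM = 10 h 30 min
Tue: 5:28 AM–5:18 PM = 11 h 50 min
Wed: 5:35 AM–4:30 PM = 10 h 55 min
Thu: 11:08 AM–9:25 PM = 10 h 17 min
Fri: 11:10 AM–7:51 PM = 8 h 41 min
Sat: 5:50 AM–5:01 PM = 11 h 11 min
Total worked: 63 h 24 min = 63.40 h.
Threshold 37.5 h → overtime 25 h 54 min, regular 37 h 30 min.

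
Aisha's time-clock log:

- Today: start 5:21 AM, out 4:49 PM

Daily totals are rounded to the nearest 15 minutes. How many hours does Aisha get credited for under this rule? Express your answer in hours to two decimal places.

Today: 5:21 AM–4:49 PM = 11 h 28 min → rounds to 11 h 30 min

11.50 hours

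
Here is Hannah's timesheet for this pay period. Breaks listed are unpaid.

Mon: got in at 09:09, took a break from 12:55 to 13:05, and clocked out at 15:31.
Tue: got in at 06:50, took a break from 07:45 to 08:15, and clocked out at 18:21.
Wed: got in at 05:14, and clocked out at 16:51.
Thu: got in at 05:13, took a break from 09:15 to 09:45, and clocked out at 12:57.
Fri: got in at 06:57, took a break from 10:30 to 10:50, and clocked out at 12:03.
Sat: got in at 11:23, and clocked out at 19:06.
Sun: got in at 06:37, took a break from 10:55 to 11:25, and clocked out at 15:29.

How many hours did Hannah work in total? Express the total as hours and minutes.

56 h 55 min

Mon: 09:09–15:31 = 6 h 22 min; less 10 min break → 6 h 12 min
Tue: 06:50–18:21 = 11 h 31 min; less 30 min break → 11 h 1 min
Wed: 05:14–16:51 = 11 h 37 min
Thu: 05:13–12:57 = 7 h 44 min; less 30 min break → 7 h 14 min
Fri: 06:57–12:03 = 5 h 6 min; less 20 min break → 4 h 46 min
Sat: 11:23–19:06 = 7 h 43 min
Sun: 06:37–15:29 = 8 h 52 min; less 30 min break → 8 h 22 min
Total: 6 h 12 min + 11 h 1 min + 11 h 37 min + 7 h 14 min + 4 h 46 min + 7 h 43 min + 8 h 22 min = 56 h 55 min.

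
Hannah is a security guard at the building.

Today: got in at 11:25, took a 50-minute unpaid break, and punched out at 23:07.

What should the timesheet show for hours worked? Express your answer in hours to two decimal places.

Today: 11:25–23:07 = 11 h 42 min; less 50 min break → 10 h 52 min

10.87 hours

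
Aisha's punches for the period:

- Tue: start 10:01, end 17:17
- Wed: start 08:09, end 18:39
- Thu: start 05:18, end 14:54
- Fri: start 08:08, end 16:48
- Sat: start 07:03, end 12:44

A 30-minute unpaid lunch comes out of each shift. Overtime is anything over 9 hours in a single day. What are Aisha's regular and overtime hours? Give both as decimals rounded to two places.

Tue: 10:01–17:17 = 7 h 16 min; less 30 min break → 6 h 46 min
Wed: 08:09–18:39 = 10 h 30 min; less 30 min break → 10 h 0 min
Thu: 05:18–14:54 = 9 h 36 min; less 30 min break → 9 h 6 min
Fri: 08:08–16:48 = 8 h 40 min; less 30 min break → 8 h 10 min
Sat: 07:03–12:44 = 5 h 41 min; less 30 min break → 5 h 11 min
Tue reg 6 h 46 min / OT 0 h 0 min; Wed reg 9 h 0 min / OT 1 h 0 min; Thu reg 9 h 0 min / OT 0 h 6 min; Fri reg 8 h 10 min / OT 0 h 0 min; Sat reg 5 h 11 min / OT 0 h 0 min.
Totals: regular 38 h 7 min, overtime 1 h 6 min.

Regular 38.12 hours, overtime 1.10 hours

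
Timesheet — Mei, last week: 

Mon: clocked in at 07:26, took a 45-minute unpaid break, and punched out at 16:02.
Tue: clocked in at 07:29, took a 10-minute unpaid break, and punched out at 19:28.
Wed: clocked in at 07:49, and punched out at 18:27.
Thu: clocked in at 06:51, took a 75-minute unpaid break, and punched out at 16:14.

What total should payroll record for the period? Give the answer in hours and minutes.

38 h 26 min

Mon: 07:26–16:02 = 8 h 36 min; less 45 min break → 7 h 51 min
Tue: 07:29–19:28 = 11 h 59 min; less 10 min break → 11 h 49 min
Wed: 07:49–18:27 = 10 h 38 min
Thu: 06:51–16:14 = 9 h 23 min; less 75 min break → 8 h 8 min
Total: 7 h 51 min + 11 h 49 min + 10 h 38 min + 8 h 8 min = 38 h 26 min.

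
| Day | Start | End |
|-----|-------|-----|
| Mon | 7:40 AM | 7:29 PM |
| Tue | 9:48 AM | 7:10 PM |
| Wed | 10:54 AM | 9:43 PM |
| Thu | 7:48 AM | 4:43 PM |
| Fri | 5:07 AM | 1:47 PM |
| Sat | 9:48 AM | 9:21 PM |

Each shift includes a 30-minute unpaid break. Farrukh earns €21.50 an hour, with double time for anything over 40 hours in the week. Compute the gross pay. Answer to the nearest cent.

€1639.73

Mon: 7:40 AM–7:29 PM = 11 h 49 min; less 30 min break → 11 h 19 min
Tue: 9:48 AM–7:10 PM = 9 h 22 min; less 30 min break → 8 h 52 min
Wed: 10:54 AM–9:43 PM = 10 h 49 min; less 30 min break → 10 h 19 min
Thu: 7:48 AM–4:43 PM = 8 h 55 min; less 30 min break → 8 h 25 min
Fri: 5:07 AM–1:47 PM = 8 h 40 min; less 30 min break → 8 h 10 min
Sat: 9:48 AM–9:21 PM = 11 h 33 min; less 30 min break → 11 h 3 min
Total worked: 58 h 8 min = 3488 min.
Regular 40 h 0 min = 2400 min at €21.50/h; overtime 18 h 8 min = 1088 min at €43.00/h.
Pay = (2400 × €21.50 + 1088 × €43.00) ÷ 60 = €1639.73.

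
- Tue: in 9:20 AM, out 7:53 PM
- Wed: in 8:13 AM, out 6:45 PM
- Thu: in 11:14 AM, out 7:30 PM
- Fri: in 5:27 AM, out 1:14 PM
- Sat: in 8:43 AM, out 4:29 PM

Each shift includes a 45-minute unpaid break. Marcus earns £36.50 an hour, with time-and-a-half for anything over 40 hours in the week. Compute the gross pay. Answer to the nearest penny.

Tue: 9:20 AM–7:53 PM = 10 h 33 min; less 45 min break → 9 h 48 min
Wed: 8:13 AM–6:45 PM = 10 h 32 min; less 45 min break → 9 h 47 min
Thu: 11:14 AM–7:30 PM = 8 h 16 min; less 45 min break → 7 h 31 min
Fri: 5:27 AM–1:14 PM = 7 h 47 min; less 45 min break → 7 h 2 min
Sat: 8:43 AM–4:29 PM = 7 h 46 min; less 45 min break → 7 h 1 min
Total worked: 41 h 9 min = 2469 min.
Regular 40 h 0 min = 2400 min at £36.50/h; overtime 1 h 9 min = 69 min at £54.75/h.
Pay = (2400 × £36.50 + 69 × £54.75) ÷ 60 = £1522.96.

£1522.96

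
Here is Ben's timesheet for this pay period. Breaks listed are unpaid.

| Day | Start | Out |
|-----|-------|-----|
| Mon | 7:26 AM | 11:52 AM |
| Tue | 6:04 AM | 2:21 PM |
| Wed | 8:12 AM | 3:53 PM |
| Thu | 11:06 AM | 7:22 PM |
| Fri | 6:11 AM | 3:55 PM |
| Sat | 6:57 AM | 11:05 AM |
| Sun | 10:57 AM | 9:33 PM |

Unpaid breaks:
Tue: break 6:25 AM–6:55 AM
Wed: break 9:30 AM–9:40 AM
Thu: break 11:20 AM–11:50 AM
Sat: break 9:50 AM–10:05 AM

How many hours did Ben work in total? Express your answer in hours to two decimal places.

51.72 hours

Mon: 7:26 AM–11:52 AM = 4 h 26 min
Tue: 6:04 AM–2:21 PM = 8 h 17 min; less 30 min break → 7 h 47 min
Wed: 8:12 AM–3:53 PM = 7 h 41 min; less 10 min break → 7 h 31 min
Thu: 11:06 AM–7:22 PM = 8 h 16 min; less 30 min break → 7 h 46 min
Fri: 6:11 AM–3:55 PM = 9 h 44 min
Sat: 6:57 AM–11:05 AM = 4 h 8 min; less 15 min break → 3 h 53 min
Sun: 10:57 AM–9:33 PM = 10 h 36 min
Total: 4 h 26 min + 7 h 47 min + 7 h 31 min + 7 h 46 min + 9 h 44 min + 3 h 53 min + 10 h 36 min = 51 h 43 min.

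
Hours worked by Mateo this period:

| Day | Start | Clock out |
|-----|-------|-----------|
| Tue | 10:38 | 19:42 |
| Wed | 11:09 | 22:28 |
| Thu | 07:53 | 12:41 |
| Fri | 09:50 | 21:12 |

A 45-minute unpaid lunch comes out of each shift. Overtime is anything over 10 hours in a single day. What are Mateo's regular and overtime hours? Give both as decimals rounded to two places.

Tue: 10:38–19:42 = 9 h 4 min; less 45 min break → 8 h 19 min
Wed: 11:09–22:28 = 11 h 19 min; less 45 min break → 10 h 34 min
Thu: 07:53–12:41 = 4 h 48 min; less 45 min break → 4 h 3 min
Fri: 09:50–21:12 = 11 h 22 min; less 45 min break → 10 h 37 min
Tue reg 8 h 19 min / OT 0 h 0 min; Wed reg 10 h 0 min / OT 0 h 34 min; Thu reg 4 h 3 min / OT 0 h 0 min; Fri reg 10 h 0 min / OT 0 h 37 min.
Totals: regular 32 h 22 min, overtime 1 h 11 min.

Regular 32.37 hours, overtime 1.18 hours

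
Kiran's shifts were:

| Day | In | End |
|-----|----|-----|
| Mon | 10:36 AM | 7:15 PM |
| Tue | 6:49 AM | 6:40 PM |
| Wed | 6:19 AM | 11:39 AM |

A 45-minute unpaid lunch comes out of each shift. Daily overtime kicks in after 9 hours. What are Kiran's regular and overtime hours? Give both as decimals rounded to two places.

Regular 21.48 hours, overtime 2.10 hours

Mon: 10:36 AM–7:15 PM = 8 h 39 min; less 45 min break → 7 h 54 min
Tue: 6:49 AM–6:40 PM = 11 h 51 min; less 45 min break → 11 h 6 min
Wed: 6:19 AM–11:39 AM = 5 h 20 min; less 45 min break → 4 h 35 min
Mon reg 7 h 54 min / OT 0 h 0 min; Tue reg 9 h 0 min / OT 2 h 6 min; Wed reg 4 h 35 min / OT 0 h 0 min.
Totals: regular 21 h 29 min, overtime 2 h 6 min.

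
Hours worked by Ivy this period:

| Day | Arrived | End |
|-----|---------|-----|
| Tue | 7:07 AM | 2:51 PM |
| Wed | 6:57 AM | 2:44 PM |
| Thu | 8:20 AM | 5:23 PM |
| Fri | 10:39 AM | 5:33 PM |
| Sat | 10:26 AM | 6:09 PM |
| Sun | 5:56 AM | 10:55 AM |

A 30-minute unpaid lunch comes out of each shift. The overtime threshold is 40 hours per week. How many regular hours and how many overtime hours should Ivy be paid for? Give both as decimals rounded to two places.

Tue: 7:07 AM–2:51 PM = 7 h 44 min; less 30 min break → 7 h 14 min
Wed: 6:57 AM–2:44 PM = 7 h 47 min; less 30 min break → 7 h 17 min
Thu: 8:20 AM–5:23 PM = 9 h 3 min; less 30 min break → 8 h 33 min
Fri: 10:39 AM–5:33 PM = 6 h 54 min; less 30 min break → 6 h 24 min
Sat: 10:26 AM–6:09 PM = 7 h 43 min; less 30 min break → 7 h 13 min
Sun: 5:56 AM–10:55 AM = 4 h 59 min; less 30 min break → 4 h 29 min
Total worked: 41 h 10 min = 41.17 h.
Threshold 40 h → overtime 1 h 10 min, regular 40 h 0 min.

Regular 40.00 hours, overtime 1.17 hours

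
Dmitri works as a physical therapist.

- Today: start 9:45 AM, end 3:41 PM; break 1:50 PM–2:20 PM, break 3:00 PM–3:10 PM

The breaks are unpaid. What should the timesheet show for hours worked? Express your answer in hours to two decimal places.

5.27 hours

Today: 9:45 AM–3:41 PM = 5 h 56 min; less 40 min break → 5 h 16 min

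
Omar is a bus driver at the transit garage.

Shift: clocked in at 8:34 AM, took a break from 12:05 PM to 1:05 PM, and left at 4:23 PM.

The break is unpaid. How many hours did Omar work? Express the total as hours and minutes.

6 h 49 min

Shift: 8:34 AM–4:23 PM = 7 h 49 min; less 60 min break → 6 h 49 min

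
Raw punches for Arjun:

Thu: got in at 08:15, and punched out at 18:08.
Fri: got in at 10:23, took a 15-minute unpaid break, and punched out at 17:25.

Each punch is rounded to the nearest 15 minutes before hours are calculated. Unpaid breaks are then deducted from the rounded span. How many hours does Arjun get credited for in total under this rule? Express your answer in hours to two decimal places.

16.75 hours

Thu: in 08:15→08:15, out 18:08→18:15; 10 h 0 min
Fri: in 10:23→10:30, out 17:25→17:30; 7 h 0 min − 15 min = 6 h 45 min
Total credited: 16 h 45 min.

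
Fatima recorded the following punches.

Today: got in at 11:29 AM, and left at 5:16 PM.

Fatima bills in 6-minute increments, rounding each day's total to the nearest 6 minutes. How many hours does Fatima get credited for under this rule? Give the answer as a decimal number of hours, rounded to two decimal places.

Today: 11:29 AM–5:16 PM = 5 h 47 min → rounds to 5 h 48 min

5.80 hours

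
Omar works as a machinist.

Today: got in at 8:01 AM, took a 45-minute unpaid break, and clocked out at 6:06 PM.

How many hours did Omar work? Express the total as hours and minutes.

Today: 8:01 AM–6:06 PM = 10 h 5 min; less 45 min break → 9 h 20 min

9 h 20 min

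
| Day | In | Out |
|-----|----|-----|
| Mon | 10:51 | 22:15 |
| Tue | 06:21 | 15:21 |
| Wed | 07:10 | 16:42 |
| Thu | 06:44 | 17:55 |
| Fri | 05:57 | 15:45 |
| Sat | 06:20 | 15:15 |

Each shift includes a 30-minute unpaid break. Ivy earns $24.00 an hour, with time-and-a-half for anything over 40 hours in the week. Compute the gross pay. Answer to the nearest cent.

Mon: 10:51–22:15 = 11 h 24 min; less 30 min break → 10 h 54 min
Tue: 06:21–15:21 = 9 h 0 min; less 30 min break → 8 h 30 min
Wed: 07:10–16:42 = 9 h 32 min; less 30 min break → 9 h 2 min
Thu: 06:44–17:55 = 11 h 11 min; less 30 min break → 10 h 41 min
Fri: 05:57–15:45 = 9 h 48 min; less 30 min break → 9 h 18 min
Sat: 06:20–15:15 = 8 h 55 min; less 30 min break → 8 h 25 min
Total worked: 56 h 50 min = 3410 min.
Regular 40 h 0 min = 2400 min at $24.00/h; overtime 16 h 50 min = 1010 min at $36.00/h.
Pay = (2400 × $24.00 + 1010 × $36.00) ÷ 60 = $1566.00.

$1566.00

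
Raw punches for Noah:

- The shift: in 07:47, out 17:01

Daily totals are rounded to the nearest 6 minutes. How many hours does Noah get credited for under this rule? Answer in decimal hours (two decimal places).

The shift: 07:47–17:01 = 9 h 14 min → rounds to 9 h 12 min

9.20 hours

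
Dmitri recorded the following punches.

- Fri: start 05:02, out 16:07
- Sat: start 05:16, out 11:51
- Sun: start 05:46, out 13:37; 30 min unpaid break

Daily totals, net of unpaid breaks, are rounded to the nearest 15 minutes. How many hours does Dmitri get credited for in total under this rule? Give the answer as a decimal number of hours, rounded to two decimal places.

24.75 hours

Fri: 05:02–16:07 = 11 h 5 min → rounds to 11 h 0 min
Sat: 05:16–11:51 = 6 h 35 min → rounds to 6 h 30 min
Sun: 05:46–13:37 = 7 h 51 min − 30 min = 7 h 21 min → rounds to 7 h 15 min
Total credited: 24 h 45 min.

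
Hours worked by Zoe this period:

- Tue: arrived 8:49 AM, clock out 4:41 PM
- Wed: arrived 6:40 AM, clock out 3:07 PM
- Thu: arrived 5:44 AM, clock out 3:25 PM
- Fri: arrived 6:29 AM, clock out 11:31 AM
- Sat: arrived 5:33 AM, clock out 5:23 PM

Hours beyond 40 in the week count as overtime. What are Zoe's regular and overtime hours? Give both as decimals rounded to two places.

Tue: 8:49 AM–4:41 PM = 7 h 52 min
Wed: 6:40 AM–3:07 PM = 8 h 27 min
Thu: 5:44 AM–3:25 PM = 9 h 41 min
Fri: 6:29 AM–11:31 AM = 5 h 2 min
Sat: 5:33 AM–5:23 PM = 11 h 50 min
Total worked: 42 h 52 min = 42.87 h.
Threshold 40 h → overtime 2 h 52 min, regular 40 h 0 min.

Regular 40.00 hours, overtime 2.87 hours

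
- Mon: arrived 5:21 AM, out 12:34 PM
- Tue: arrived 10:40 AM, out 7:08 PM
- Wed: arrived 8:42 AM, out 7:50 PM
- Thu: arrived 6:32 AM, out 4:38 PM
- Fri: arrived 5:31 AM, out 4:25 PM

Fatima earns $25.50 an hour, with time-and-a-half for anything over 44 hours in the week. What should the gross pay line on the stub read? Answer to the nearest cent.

$1267.99

Mon: 5:21 AM–12:34 PM = 7 h 13 min
Tue: 10:40 AM–7:08 PM = 8 h 28 min
Wed: 8:42 AM–7:50 PM = 11 h 8 min
Thu: 6:32 AM–4:38 PM = 10 h 6 min
Fri: 5:31 AM–4:25 PM = 10 h 54 min
Total worked: 47 h 49 min = 2869 min.
Regular 44 h 0 min = 2640 min at $25.50/h; overtime 3 h 49 min = 229 min at $38.25/h.
Pay = (2640 × $25.50 + 229 × $38.25) ÷ 60 = $1267.99.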